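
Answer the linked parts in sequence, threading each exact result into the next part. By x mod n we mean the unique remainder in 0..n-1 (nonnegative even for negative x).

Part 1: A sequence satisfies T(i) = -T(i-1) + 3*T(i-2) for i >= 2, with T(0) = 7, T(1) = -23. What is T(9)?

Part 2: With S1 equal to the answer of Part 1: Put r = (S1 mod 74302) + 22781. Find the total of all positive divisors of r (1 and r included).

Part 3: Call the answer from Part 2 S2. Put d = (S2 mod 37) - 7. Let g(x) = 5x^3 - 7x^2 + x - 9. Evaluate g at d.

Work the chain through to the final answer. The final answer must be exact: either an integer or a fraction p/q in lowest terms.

Part 1: T(2) = -1*(-23) + 3*(7) = 44; iterating: T(2)=44, T(3)=-113, T(4)=245, T(5)=-584, T(6)=1319, T(7)=-3071, T(8)=7028, T(9)=-16241; answer -16241
Part 2: S1 = -16241; r = 80842; 80842 = 2 * 83 * 487; sigma = (1 + 2) * (1 + 83) * (1 + 487) = 3 * 84 * 488 = 122976; answer 122976
Part 3: S2 = 122976; d = 18; 5*(18)^3 - 7*(18)^2 + 1*(18)^1 - 9 = (29160) + (-2268) + (18) + (-9) = 26901; answer 26901

26901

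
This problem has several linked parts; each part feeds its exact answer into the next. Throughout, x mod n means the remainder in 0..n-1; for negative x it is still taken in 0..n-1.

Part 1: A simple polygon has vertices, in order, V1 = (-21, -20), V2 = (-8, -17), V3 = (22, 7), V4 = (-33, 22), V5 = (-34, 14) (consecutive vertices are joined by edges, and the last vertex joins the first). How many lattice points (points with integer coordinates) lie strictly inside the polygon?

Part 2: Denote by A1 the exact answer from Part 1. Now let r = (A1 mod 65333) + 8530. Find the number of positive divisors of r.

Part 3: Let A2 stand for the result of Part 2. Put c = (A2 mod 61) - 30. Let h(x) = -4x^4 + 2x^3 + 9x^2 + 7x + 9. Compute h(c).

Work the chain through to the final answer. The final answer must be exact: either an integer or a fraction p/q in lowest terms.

Part 1: cross terms: (-21*-17 - -8*-20)=197, (-8*7 - 22*-17)=318, (22*22 - -33*7)=715, (-33*14 - -34*22)=286, (-34*-20 - -21*14)=974; twice the area = |2490| = 2490; area = 1245; boundary points = 1 + 6 + 5 + 1 + 1 = 14; strictly interior points = area - boundary/2 + 1 = 1239; answer 1239
Part 2: A1 = 1239; r = 9769; 9769 is prime, so its only divisors are 1 and 9769; count = 2; answer 2
Part 3: A2 = 2; c = -28; -4*(-28)^4 + 2*(-28)^3 + 9*(-28)^2 + 7*(-28)^1 + 9 = (-2458624) + (-43904) + (7056) + (-196) + (9) = -2495659; answer -2495659

-2495659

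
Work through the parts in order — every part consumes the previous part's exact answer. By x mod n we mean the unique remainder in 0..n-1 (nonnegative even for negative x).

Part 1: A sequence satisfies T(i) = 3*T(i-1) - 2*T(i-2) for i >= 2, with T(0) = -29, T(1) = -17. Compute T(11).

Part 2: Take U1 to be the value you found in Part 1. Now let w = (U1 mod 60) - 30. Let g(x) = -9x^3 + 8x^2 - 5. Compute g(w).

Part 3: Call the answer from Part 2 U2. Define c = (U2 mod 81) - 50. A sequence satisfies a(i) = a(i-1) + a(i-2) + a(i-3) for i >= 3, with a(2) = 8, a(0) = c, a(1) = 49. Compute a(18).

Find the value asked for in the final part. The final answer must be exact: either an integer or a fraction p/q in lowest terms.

Part 1: T(2) = 3*(-17) - 2*(-29) = 7; iterating: T(2)=7, T(3)=55, T(4)=151, T(5)=343, T(6)=727, T(7)=1495, T(8)=3031, T(9)=6103, T(10)=12247, T(11)=24535; answer 24535
Part 2: U1 = 24535; w = 25; -9*(25)^3 + 8*(25)^2 - 5 = (-140625) + (5000) + (-5) = -135630; answer -135630
Part 3: U2 = -135630; c = -5; a(3) = 1*(8) + 1*(49) + 1*(-5) = 52; iterating: a(3)=52, a(4)=109, a(5)=169, a(6)=330, a(7)=608, a(8)=1107, a(9)=2045, a(10)=3760, a(11)=6912, a(12)=12717, a(13)=23389, a(14)=43018, a(15)=79124, a(16)=145531, a(17)=267673, a(18)=492328; answer 492328

492328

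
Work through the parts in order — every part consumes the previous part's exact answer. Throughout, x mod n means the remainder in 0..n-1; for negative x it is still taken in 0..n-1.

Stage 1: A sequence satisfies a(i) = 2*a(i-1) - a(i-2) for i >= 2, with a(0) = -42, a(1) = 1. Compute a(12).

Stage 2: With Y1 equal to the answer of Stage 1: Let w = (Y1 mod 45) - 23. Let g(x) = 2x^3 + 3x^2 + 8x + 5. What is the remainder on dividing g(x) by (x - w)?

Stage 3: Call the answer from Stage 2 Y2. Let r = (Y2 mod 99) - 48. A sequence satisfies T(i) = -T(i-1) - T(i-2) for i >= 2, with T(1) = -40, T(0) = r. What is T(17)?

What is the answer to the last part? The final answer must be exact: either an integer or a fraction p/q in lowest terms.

70

Stage 1: a(2) = 2*(1) - 1*(-42) = 44; iterating: a(2)=44, a(3)=87, a(4)=130, a(5)=173, a(6)=216, a(7)=259, a(8)=302, a(9)=345, a(10)=388, a(11)=431, a(12)=474; answer 474
Stage 2: Y1 = 474; w = 1; remainder = value at the root: 2*(1)^3 + 3*(1)^2 + 8*(1)^1 + 5 = (2) + (3) + (8) + (5) = 18; answer 18
Stage 3: Y2 = 18; r = -30; T(2) = -1*(-40) - 1*(-30) = 70; iterating: T(2)=70, T(3)=-30, T(4)=-40, T(5)=70, T(6)=-30, T(7)=-40, T(8)=70, T(9)=-30, T(10)=-40, T(11)=70, T(12)=-30, T(13)=-40, T(14)=70, T(15)=-30, T(16)=-40, T(17)=70; answer 70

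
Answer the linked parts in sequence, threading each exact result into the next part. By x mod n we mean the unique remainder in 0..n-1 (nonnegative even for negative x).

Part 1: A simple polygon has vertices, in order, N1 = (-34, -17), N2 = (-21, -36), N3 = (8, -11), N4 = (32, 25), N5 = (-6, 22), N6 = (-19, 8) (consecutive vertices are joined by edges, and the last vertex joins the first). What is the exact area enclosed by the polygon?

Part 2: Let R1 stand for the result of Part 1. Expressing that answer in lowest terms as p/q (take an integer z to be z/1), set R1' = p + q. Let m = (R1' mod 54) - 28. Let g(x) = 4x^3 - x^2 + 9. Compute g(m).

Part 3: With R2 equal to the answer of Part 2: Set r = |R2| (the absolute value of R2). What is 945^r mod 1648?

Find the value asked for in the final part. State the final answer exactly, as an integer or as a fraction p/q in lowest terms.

Part 1: cross terms: (-34*-36 - -21*-17)=867, (-21*-11 - 8*-36)=519, (8*25 - 32*-11)=552, (32*22 - -6*25)=854, (-6*8 - -19*22)=370, (-19*-17 - -34*8)=595; twice the area = |3757| = 3757; area = 3757/2; answer 3757/2
Part 2: R1 = 3757/2; threaded value p + q = 3759; m = 5; 4*(5)^3 - 1*(5)^2 + 9 = (500) + (-25) + (9) = 484; answer 484
Part 3: R2 = 484; r = 484; squarings mod 1648: 945^1=945, 945^2=1457, 945^4=225, 945^8=1185, 945^16=129, 945^32=161, 945^64=1201, 945^128=401, 945^256=945; 945^484 = 945^4 * 945^32 * 945^64 * 945^128 * 945^256 = 337 (mod 1648); answer 337

337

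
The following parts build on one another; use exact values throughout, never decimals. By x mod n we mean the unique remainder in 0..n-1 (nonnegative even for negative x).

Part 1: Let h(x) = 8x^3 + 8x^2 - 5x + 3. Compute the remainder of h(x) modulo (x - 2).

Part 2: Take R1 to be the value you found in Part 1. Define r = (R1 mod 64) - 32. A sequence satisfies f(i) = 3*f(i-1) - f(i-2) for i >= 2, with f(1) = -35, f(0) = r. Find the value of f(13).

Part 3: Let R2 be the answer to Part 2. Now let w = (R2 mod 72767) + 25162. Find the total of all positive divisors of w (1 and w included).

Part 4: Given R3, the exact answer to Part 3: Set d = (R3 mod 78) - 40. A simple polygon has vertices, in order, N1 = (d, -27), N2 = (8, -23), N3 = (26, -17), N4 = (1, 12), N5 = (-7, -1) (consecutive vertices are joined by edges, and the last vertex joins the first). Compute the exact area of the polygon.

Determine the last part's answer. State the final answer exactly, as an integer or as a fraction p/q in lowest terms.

1631/2

Part 1: remainder = value at the root: 8*(2)^3 + 8*(2)^2 - 5*(2)^1 + 3 = (64) + (32) + (-10) + (3) = 89; answer 89
Part 2: R1 = 89; r = -7; f(2) = 3*(-35) - 1*(-7) = -98; iterating: f(2)=-98, f(3)=-259, f(4)=-679, f(5)=-1778, f(6)=-4655, f(7)=-12187, f(8)=-31906, f(9)=-83531, f(10)=-218687, f(11)=-572530, f(12)=-1498903, f(13)=-3924179; answer -3924179
Part 3: R2 = -3924179; w = 30401; 30401 = 7 * 43 * 101; sigma = (1 + 7) * (1 + 43) * (1 + 101) = 8 * 44 * 102 = 35904; answer 35904
Part 4: R3 = 35904; d = -16; cross terms: (-16*-23 - 8*-27)=584, (8*-17 - 26*-23)=462, (26*12 - 1*-17)=329, (1*-1 - -7*12)=83, (-7*-27 - -16*-1)=173; twice the area = |1631| = 1631; area = 1631/2; answer 1631/2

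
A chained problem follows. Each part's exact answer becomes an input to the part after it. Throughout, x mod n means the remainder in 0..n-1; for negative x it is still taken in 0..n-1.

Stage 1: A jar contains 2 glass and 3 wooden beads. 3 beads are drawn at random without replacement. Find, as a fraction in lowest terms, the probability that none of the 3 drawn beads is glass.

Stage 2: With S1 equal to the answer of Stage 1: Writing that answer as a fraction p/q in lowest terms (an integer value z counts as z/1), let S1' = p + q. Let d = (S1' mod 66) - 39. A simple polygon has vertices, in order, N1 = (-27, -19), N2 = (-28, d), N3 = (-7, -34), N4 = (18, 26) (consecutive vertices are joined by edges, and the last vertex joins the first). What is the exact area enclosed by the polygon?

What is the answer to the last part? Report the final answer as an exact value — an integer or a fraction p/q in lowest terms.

885

Stage 1: total draws C(5,3) = 10; favorable C(3,3) = 1; P = 1/10; answer 1/10
Stage 2: S1 = 1/10; threaded value p + q = 11; d = -28; cross terms: (-27*-28 - -28*-19)=224, (-28*-34 - -7*-28)=756, (-7*26 - 18*-34)=430, (18*-19 - -27*26)=360; twice the area = |1770| = 1770; area = 885; answer 885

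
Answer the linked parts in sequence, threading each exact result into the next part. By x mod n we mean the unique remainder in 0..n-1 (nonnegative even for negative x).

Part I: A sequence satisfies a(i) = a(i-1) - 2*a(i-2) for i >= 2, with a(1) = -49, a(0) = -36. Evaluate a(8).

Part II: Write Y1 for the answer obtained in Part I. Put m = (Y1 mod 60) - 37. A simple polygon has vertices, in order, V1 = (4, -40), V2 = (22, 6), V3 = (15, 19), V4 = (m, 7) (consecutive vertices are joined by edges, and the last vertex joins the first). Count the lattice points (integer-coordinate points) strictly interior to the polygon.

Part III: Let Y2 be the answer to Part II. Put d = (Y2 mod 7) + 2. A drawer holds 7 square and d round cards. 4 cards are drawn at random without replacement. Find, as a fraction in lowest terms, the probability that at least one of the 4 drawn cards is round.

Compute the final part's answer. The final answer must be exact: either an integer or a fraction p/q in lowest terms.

Part I: a(2) = 1*(-49) - 2*(-36) = 23; iterating: a(2)=23, a(3)=121, a(4)=75, a(5)=-167, a(6)=-317, a(7)=17, a(8)=651; answer 651
Part II: Y1 = 651; m = 14; cross terms: (4*6 - 22*-40)=904, (22*19 - 15*6)=328, (15*7 - 14*19)=-161, (14*-40 - 4*7)=-588; twice the area = |483| = 483; area = 483/2; boundary points = 2 + 1 + 1 + 1 = 5; strictly interior points = area - boundary/2 + 1 = 240; answer 240
Part III: Y2 = 240; d = 4; total draws C(11,4) = 330; complement C(7,4) = 35; favorable 330 - 35 = 295; P = 59/66; answer 59/66

59/66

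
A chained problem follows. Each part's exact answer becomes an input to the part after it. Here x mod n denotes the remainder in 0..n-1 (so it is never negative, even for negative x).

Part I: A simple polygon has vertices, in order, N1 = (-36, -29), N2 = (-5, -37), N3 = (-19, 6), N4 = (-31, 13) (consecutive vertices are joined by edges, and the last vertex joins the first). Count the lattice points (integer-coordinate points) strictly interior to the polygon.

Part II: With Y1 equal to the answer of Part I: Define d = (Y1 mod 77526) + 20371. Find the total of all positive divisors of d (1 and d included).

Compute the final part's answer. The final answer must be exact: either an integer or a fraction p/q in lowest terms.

Part I: cross terms: (-36*-37 - -5*-29)=1187, (-5*6 - -19*-37)=-733, (-19*13 - -31*6)=-61, (-31*-29 - -36*13)=1367; twice the area = |1760| = 1760; area = 880; boundary points = 1 + 1 + 1 + 1 = 4; strictly interior points = area - boundary/2 + 1 = 879; answer 879
Part II: Y1 = 879; d = 21250; 21250 = 2 * 5^4 * 17; sigma = (1 + 2) * (1 + 5 + 25 + 125 + 625) * (1 + 17) = 3 * 781 * 18 = 42174; answer 42174

42174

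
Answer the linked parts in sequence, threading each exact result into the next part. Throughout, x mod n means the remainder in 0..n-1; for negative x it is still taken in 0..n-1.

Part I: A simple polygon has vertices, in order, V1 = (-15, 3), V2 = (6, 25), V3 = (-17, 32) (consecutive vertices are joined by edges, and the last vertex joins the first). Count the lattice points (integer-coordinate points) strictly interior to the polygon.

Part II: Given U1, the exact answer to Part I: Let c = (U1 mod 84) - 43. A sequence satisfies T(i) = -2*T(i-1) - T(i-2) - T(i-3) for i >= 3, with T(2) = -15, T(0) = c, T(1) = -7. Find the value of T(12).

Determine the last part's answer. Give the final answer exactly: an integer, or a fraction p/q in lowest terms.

Part I: cross terms: (-15*25 - 6*3)=-393, (6*32 - -17*25)=617, (-17*3 - -15*32)=429; twice the area = |653| = 653; area = 653/2; boundary points = 1 + 1 + 1 = 3; strictly interior points = area - boundary/2 + 1 = 326; answer 326
Part II: U1 = 326; c = 31; T(3) = -2*(-15) - 1*(-7) - 1*(31) = 6; iterating: T(3)=6, T(4)=10, T(5)=-11, T(6)=6, T(7)=-11, T(8)=27, T(9)=-49, T(10)=82, T(11)=-142, T(12)=251; answer 251

251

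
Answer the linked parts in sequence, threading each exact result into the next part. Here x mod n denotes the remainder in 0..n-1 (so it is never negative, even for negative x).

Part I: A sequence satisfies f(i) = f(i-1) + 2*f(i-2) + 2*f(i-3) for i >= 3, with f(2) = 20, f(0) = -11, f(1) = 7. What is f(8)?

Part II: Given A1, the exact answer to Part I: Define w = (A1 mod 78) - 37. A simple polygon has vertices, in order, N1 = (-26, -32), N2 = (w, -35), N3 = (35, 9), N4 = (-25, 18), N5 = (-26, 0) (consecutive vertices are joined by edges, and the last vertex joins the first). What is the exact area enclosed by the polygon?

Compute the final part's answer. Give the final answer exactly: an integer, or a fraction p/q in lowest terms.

3921/2

Part I: f(3) = 1*(20) + 2*(7) + 2*(-11) = 12; iterating: f(3)=12, f(4)=66, f(5)=130, f(6)=286, f(7)=678, f(8)=1510; answer 1510
Part II: A1 = 1510; w = -9; cross terms: (-26*-35 - -9*-32)=622, (-9*9 - 35*-35)=1144, (35*18 - -25*9)=855, (-25*0 - -26*18)=468, (-26*-32 - -26*0)=832; twice the area = |3921| = 3921; area = 3921/2; answer 3921/2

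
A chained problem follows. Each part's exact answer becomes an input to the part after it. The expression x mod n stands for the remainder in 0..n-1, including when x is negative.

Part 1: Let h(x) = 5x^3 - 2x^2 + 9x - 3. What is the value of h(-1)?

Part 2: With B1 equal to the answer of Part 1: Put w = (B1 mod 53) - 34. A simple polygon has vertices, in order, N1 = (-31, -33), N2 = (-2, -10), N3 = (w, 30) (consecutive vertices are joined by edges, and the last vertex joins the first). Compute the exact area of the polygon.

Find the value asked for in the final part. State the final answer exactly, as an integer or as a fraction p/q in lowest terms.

Part 1: 5*(-1)^3 - 2*(-1)^2 + 9*(-1)^1 - 3 = (-5) + (-2) + (-9) + (-3) = -19; answer -19
Part 2: B1 = -19; w = 0; cross terms: (-31*-10 - -2*-33)=244, (-2*30 - 0*-10)=-60, (0*-33 - -31*30)=930; twice the area = |1114| = 1114; area = 557; answer 557

557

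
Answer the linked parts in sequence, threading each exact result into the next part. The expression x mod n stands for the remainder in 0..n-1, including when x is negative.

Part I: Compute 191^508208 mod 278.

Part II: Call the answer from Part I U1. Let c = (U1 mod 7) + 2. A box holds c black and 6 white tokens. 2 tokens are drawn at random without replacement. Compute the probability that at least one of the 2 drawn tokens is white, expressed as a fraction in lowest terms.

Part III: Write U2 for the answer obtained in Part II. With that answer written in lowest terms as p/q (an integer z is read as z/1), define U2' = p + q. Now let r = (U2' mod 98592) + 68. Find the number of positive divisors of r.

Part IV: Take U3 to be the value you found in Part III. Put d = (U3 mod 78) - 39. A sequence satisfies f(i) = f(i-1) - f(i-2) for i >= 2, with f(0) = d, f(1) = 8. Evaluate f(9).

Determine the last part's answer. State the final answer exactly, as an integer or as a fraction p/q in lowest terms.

35

Part I: squarings mod 278: 191^1=191, 191^2=63, 191^4=77, 191^8=91, 191^16=219, 191^32=145, 191^64=175, 191^128=45, 191^256=79, 191^512=125, 191^1024=57, 191^2048=191, 191^4096=63, 191^8192=77, 191^16384=91, 191^32768=219, 191^65536=145, 191^131072=175, 191^262144=45; 191^508208 = 191^16 * 191^32 * 191^256 * 191^16384 * 191^32768 * 191^65536 * 191^131072 * 191^262144 = 1 (mod 278); answer 1
Part II: U1 = 1; c = 3; total draws C(9,2) = 36; complement C(3,2) = 3; favorable 36 - 3 = 33; P = 11/12; answer 11/12
Part III: U2 = 11/12; threaded value p + q = 23; r = 91; 91 = 7 * 13; number of divisors = (1+1) * (1+1) = 4; answer 4
Part IV: U3 = 4; d = -35; f(2) = 1*(8) - 1*(-35) = 43; iterating: f(2)=43, f(3)=35, f(4)=-8, f(5)=-43, f(6)=-35, f(7)=8, f(8)=43, f(9)=35; answer 35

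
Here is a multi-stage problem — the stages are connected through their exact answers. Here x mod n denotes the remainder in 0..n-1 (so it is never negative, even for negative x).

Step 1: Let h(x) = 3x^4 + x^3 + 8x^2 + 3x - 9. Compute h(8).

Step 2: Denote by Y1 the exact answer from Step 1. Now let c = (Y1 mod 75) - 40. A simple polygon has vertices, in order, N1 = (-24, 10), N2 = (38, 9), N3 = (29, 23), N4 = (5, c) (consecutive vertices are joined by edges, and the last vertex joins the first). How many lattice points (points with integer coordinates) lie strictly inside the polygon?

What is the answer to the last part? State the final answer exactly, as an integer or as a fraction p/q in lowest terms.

293

Step 1: 3*(8)^4 + 1*(8)^3 + 8*(8)^2 + 3*(8)^1 - 9 = (12288) + (512) + (512) + (24) + (-9) = 13327; answer 13327
Step 2: Y1 = 13327; c = 12; cross terms: (-24*9 - 38*10)=-596, (38*23 - 29*9)=613, (29*12 - 5*23)=233, (5*10 - -24*12)=338; twice the area = |588| = 588; area = 294; boundary points = 1 + 1 + 1 + 1 = 4; strictly interior points = area - boundary/2 + 1 = 293; answer 293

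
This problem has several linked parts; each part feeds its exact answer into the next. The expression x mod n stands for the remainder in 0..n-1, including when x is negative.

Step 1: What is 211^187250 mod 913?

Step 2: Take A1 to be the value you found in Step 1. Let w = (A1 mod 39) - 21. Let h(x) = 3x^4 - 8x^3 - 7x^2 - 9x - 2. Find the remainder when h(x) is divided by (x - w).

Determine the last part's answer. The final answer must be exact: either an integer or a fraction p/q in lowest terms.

Step 1: squarings mod 913: 211^1=211, 211^2=697, 211^4=93, 211^8=432, 211^16=372, 211^32=521, 211^64=280, 211^128=795, 211^256=229, 211^512=400, 211^1024=225, 211^2048=410, 211^4096=108, 211^8192=708, 211^16384=27, 211^32768=729, 211^65536=75, 211^131072=147; 211^187250 = 211^2 * 211^16 * 211^32 * 211^64 * 211^256 * 211^512 * 211^2048 * 211^4096 * 211^16384 * 211^32768 * 211^131072 = 507 (mod 913); answer 507
Step 2: A1 = 507; w = -21; remainder = value at the root: 3*(-21)^4 - 8*(-21)^3 - 7*(-21)^2 - 9*(-21)^1 - 2 = (583443) + (74088) + (-3087) + (189) + (-2) = 654631; answer 654631

654631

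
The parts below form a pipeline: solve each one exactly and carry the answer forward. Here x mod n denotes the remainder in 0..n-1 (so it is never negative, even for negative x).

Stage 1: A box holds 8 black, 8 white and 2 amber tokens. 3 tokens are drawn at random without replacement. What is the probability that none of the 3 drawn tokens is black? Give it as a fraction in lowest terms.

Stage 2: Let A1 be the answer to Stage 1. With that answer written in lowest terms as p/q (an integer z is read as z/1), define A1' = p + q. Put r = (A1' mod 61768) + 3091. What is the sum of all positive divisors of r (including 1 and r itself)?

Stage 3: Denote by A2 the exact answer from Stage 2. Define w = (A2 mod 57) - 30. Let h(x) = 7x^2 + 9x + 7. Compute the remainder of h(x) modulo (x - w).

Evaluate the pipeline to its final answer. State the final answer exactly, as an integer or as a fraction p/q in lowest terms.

2905

Stage 1: total draws C(18,3) = 816; favorable C(10,3) = 120; P = 5/34; answer 5/34
Stage 2: A1 = 5/34; threaded value p + q = 39; r = 3130; 3130 = 2 * 5 * 313; sigma = (1 + 2) * (1 + 5) * (1 + 313) = 3 * 6 * 314 = 5652; answer 5652
Stage 3: A2 = 5652; w = -21; remainder = value at the root: 7*(-21)^2 + 9*(-21)^1 + 7 = (3087) + (-189) + (7) = 2905; answer 2905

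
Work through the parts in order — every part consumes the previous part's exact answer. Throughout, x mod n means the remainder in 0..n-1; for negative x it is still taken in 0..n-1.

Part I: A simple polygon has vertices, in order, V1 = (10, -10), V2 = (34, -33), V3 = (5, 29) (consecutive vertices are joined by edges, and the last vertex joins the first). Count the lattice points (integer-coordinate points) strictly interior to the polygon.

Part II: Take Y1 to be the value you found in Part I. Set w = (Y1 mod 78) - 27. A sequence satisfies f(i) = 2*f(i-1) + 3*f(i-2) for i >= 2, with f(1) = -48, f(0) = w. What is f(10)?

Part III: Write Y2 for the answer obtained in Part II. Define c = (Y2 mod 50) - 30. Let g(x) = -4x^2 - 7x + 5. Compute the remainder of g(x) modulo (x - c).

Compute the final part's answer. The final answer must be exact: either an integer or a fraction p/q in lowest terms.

-52

Part I: cross terms: (10*-33 - 34*-10)=10, (34*29 - 5*-33)=1151, (5*-10 - 10*29)=-340; twice the area = |821| = 821; area = 821/2; boundary points = 1 + 1 + 1 = 3; strictly interior points = area - boundary/2 + 1 = 410; answer 410
Part II: Y1 = 410; w = -7; f(2) = 2*(-48) + 3*(-7) = -117; iterating: f(2)=-117, f(3)=-378, f(4)=-1107, f(5)=-3348, f(6)=-10017, f(7)=-30078, f(8)=-90207, f(9)=-270648, f(10)=-811917; answer -811917
Part III: Y2 = -811917; c = 3; remainder = value at the root: -4*(3)^2 - 7*(3)^1 + 5 = (-36) + (-21) + (5) = -52; answer -52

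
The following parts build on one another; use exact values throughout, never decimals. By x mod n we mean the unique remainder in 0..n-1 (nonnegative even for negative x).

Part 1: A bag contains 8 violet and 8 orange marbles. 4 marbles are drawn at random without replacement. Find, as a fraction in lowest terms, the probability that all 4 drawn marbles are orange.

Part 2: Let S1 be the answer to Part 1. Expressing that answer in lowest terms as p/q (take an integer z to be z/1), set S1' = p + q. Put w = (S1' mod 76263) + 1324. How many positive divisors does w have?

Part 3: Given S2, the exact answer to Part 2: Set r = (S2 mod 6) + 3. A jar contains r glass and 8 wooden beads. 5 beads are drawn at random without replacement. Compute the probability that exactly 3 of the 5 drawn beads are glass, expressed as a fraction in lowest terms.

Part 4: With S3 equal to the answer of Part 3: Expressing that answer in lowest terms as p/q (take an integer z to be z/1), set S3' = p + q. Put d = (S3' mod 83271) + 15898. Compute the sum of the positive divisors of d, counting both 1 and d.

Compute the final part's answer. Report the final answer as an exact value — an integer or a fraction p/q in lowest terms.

Part 1: total draws C(16,4) = 1820; favorable C(8,4) = 70; P = 1/26; answer 1/26
Part 2: S1 = 1/26; threaded value p + q = 27; w = 1351; 1351 = 7 * 193; number of divisors = (1+1) * (1+1) = 4; answer 4
Part 3: S2 = 4; r = 7; total draws C(15,5) = 3003; favorable C(7,3)*C(8,2) = 980; P = 140/429; answer 140/429
Part 4: S3 = 140/429; threaded value p + q = 569; d = 16467; 16467 = 3 * 11 * 499; sigma = (1 + 3) * (1 + 11) * (1 + 499) = 4 * 12 * 500 = 24000; answer 24000

24000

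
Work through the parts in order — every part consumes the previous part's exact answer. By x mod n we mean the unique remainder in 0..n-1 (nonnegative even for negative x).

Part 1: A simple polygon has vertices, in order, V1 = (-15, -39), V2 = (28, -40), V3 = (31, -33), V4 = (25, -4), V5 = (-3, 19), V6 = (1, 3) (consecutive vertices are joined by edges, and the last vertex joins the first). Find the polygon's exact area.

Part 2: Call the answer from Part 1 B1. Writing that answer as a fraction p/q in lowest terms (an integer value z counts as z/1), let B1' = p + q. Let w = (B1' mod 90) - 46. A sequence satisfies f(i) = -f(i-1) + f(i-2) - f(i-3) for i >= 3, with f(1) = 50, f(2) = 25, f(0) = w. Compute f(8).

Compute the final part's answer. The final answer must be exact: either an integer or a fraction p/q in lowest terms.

Part 1: cross terms: (-15*-40 - 28*-39)=1692, (28*-33 - 31*-40)=316, (31*-4 - 25*-33)=701, (25*19 - -3*-4)=463, (-3*3 - 1*19)=-28, (1*-39 - -15*3)=6; twice the area = |3150| = 3150; area = 1575; answer 1575
Part 2: B1 = 1575; threaded value p + q = 1576; w = 0; f(3) = -1*(25) + 1*(50) - 1*(0) = 25; iterating: f(3)=25, f(4)=-50, f(5)=50, f(6)=-125, f(7)=225, f(8)=-400; answer -400

-400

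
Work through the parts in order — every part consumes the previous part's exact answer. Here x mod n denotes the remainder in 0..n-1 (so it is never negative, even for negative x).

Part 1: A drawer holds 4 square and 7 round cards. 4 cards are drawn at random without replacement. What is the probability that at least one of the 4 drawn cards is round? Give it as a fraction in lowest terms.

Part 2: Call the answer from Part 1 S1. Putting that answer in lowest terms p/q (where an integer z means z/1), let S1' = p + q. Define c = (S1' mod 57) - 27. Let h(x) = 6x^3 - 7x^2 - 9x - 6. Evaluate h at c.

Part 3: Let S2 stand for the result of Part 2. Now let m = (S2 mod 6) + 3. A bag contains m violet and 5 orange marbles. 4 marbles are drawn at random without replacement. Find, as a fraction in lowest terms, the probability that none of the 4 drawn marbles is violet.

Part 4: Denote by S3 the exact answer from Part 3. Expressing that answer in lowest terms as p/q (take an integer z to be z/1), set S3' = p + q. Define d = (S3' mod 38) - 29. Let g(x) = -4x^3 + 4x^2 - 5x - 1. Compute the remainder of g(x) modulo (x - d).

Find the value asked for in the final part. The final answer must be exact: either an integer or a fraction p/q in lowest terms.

57719

Part 1: total draws C(11,4) = 330; complement C(4,4) = 1; favorable 330 - 1 = 329; P = 329/330; answer 329/330
Part 2: S1 = 329/330; threaded value p + q = 659; c = 5; 6*(5)^3 - 7*(5)^2 - 9*(5)^1 - 6 = (750) + (-175) + (-45) + (-6) = 524; answer 524
Part 3: S2 = 524; m = 5; total draws C(10,4) = 210; favorable C(5,4) = 5; P = 1/42; answer 1/42
Part 4: S3 = 1/42; threaded value p + q = 43; d = -24; remainder = value at the root: -4*(-24)^3 + 4*(-24)^2 - 5*(-24)^1 - 1 = (55296) + (2304) + (120) + (-1) = 57719; answer 57719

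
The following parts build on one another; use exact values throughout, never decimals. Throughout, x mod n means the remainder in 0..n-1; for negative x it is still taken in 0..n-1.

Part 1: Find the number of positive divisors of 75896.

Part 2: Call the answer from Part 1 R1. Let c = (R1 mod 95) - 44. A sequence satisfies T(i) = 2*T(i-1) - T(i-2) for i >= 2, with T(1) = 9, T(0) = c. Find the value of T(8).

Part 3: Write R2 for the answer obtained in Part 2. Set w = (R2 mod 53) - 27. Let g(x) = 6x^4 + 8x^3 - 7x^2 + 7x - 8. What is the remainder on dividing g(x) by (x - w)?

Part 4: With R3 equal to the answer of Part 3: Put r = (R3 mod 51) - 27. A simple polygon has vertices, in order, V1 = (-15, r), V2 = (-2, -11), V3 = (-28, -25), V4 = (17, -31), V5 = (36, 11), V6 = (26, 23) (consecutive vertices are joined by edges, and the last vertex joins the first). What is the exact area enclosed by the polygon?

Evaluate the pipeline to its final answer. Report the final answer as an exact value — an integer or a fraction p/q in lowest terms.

1667

Part 1: 75896 = 2^3 * 53 * 179; number of divisors = (3+1) * (1+1) * (1+1) = 16; answer 16
Part 2: R1 = 16; c = -28; T(2) = 2*(9) - 1*(-28) = 46; iterating: T(2)=46, T(3)=83, T(4)=120, T(5)=157, T(6)=194, T(7)=231, T(8)=268; answer 268
Part 3: R2 = 268; w = -24; remainder = value at the root: 6*(-24)^4 + 8*(-24)^3 - 7*(-24)^2 + 7*(-24)^1 - 8 = (1990656) + (-110592) + (-4032) + (-168) + (-8) = 1875856; answer 1875856
Part 4: R3 = 1875856; r = -2; cross terms: (-15*-11 - -2*-2)=161, (-2*-25 - -28*-11)=-258, (-28*-31 - 17*-25)=1293, (17*11 - 36*-31)=1303, (36*23 - 26*11)=542, (26*-2 - -15*23)=293; twice the area = |3334| = 3334; area = 1667; answer 1667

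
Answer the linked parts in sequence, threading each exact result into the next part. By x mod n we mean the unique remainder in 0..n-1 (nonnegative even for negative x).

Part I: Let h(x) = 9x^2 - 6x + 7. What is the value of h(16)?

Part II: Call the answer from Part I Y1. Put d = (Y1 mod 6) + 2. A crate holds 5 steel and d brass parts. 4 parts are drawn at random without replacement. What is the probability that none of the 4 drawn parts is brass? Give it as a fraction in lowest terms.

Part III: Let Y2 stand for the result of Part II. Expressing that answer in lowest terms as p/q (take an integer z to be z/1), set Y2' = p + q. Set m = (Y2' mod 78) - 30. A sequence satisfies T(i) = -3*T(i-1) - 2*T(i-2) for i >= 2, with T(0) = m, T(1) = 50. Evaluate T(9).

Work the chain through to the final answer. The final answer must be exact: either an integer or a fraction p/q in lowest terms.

17900

Part I: 9*(16)^2 - 6*(16)^1 + 7 = (2304) + (-96) + (7) = 2215; answer 2215
Part II: Y1 = 2215; d = 3; total draws C(8,4) = 70; favorable C(5,4) = 5; P = 1/14; answer 1/14
Part III: Y2 = 1/14; threaded value p + q = 15; m = -15; T(2) = -3*(50) - 2*(-15) = -120; iterating: T(2)=-120, T(3)=260, T(4)=-540, T(5)=1100, T(6)=-2220, T(7)=4460, T(8)=-8940, T(9)=17900; answer 17900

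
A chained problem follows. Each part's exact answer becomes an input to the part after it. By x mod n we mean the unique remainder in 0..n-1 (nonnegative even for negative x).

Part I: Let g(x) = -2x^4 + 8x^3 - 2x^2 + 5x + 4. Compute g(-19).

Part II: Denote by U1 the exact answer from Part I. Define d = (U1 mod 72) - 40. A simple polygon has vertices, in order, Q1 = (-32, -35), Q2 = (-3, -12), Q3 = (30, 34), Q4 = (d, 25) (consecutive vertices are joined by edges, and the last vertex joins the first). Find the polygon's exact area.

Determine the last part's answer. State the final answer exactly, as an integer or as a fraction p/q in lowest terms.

1009

Part I: -2*(-19)^4 + 8*(-19)^3 - 2*(-19)^2 + 5*(-19)^1 + 4 = (-260642) + (-54872) + (-722) + (-95) + (4) = -316327; answer -316327
Part II: U1 = -316327; d = 1; cross terms: (-32*-12 - -3*-35)=279, (-3*34 - 30*-12)=258, (30*25 - 1*34)=716, (1*-35 - -32*25)=765; twice the area = |2018| = 2018; area = 1009; answer 1009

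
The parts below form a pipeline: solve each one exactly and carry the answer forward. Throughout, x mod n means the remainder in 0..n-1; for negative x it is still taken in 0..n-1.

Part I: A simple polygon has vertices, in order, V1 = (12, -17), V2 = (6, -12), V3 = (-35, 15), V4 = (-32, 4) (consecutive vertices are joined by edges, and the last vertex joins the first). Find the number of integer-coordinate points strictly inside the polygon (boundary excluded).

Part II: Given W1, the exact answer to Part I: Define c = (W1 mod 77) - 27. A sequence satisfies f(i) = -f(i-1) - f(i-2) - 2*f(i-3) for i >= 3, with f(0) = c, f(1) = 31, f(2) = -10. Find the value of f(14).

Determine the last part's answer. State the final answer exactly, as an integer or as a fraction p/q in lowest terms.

-1058

Part I: cross terms: (12*-12 - 6*-17)=-42, (6*15 - -35*-12)=-330, (-35*4 - -32*15)=340, (-32*-17 - 12*4)=496; twice the area = |464| = 464; area = 232; boundary points = 1 + 1 + 1 + 1 = 4; strictly interior points = area - boundary/2 + 1 = 231; answer 231
Part II: W1 = 231; c = -27; f(3) = -1*(-10) - 1*(31) - 2*(-27) = 33; iterating: f(3)=33, f(4)=-85, f(5)=72, f(6)=-53, f(7)=151, f(8)=-242, f(9)=197, f(10)=-257, f(11)=544, f(12)=-681, f(13)=651, f(14)=-1058; answer -1058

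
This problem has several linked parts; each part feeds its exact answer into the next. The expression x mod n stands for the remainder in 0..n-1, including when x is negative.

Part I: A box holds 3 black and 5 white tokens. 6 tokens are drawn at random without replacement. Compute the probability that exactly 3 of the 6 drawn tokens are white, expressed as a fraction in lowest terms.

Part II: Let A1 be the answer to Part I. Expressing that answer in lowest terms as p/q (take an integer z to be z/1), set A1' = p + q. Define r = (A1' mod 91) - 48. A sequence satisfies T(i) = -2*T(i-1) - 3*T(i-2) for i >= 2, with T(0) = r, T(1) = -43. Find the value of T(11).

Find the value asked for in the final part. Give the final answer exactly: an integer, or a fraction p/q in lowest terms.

Part I: total draws C(8,6) = 28; favorable C(5,3)*C(3,3) = 10; P = 5/14; answer 5/14
Part II: A1 = 5/14; threaded value p + q = 19; r = -29; T(2) = -2*(-43) - 3*(-29) = 173; iterating: T(2)=173, T(3)=-217, T(4)=-85, T(5)=821, T(6)=-1387, T(7)=311, T(8)=3539, T(9)=-8011, T(10)=5405, T(11)=13223; answer 13223

13223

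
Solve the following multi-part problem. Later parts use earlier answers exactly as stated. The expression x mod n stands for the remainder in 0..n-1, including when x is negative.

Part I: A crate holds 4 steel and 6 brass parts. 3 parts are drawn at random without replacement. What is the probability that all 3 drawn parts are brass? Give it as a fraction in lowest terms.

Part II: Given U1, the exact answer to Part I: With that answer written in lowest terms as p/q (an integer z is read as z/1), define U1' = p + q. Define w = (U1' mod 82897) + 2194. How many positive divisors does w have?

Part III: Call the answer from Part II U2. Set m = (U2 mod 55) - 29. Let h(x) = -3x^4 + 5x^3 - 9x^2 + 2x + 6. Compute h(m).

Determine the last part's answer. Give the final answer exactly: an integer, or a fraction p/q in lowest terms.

-1255669

Part I: total draws C(10,3) = 120; favorable C(6,3) = 20; P = 1/6; answer 1/6
Part II: U1 = 1/6; threaded value p + q = 7; w = 2201; 2201 = 31 * 71; number of divisors = (1+1) * (1+1) = 4; answer 4
Part III: U2 = 4; m = -25; -3*(-25)^4 + 5*(-25)^3 - 9*(-25)^2 + 2*(-25)^1 + 6 = (-1171875) + (-78125) + (-5625) + (-50) + (6) = -1255669; answer -1255669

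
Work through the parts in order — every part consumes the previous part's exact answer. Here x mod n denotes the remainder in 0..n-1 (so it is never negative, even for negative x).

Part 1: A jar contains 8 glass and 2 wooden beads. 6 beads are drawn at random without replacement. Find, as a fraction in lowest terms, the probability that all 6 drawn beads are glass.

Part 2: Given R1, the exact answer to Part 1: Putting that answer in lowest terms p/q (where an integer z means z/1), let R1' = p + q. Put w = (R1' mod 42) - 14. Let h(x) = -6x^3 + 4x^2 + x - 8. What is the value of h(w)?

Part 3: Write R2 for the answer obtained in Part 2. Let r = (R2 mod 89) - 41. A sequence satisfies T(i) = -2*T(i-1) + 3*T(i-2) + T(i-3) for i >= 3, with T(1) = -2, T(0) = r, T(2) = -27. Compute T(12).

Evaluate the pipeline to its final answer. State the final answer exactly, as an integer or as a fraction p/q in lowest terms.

Part 1: total draws C(10,6) = 210; favorable C(8,6) = 28; P = 2/15; answer 2/15
Part 2: R1 = 2/15; threaded value p + q = 17; w = 3; -6*(3)^3 + 4*(3)^2 + 1*(3)^1 - 8 = (-162) + (36) + (3) + (-8) = -131; answer -131
Part 3: R2 = -131; r = 6; T(3) = -2*(-27) + 3*(-2) + 1*(6) = 54; iterating: T(3)=54, T(4)=-191, T(5)=517, T(6)=-1553, T(7)=4466, T(8)=-13074, T(9)=37993, T(10)=-110742, T(11)=322389, T(12)=-939011; answer -939011

-939011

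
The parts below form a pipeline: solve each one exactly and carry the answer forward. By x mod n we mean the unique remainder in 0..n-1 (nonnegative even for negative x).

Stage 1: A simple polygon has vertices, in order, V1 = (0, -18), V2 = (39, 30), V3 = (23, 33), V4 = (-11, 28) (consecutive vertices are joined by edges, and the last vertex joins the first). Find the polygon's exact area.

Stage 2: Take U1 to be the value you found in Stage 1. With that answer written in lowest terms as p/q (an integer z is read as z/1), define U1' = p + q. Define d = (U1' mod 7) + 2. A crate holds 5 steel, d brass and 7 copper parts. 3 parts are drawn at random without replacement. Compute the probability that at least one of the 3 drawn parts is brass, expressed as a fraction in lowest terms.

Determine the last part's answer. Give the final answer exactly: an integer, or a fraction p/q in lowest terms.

36/91

Stage 1: cross terms: (0*30 - 39*-18)=702, (39*33 - 23*30)=597, (23*28 - -11*33)=1007, (-11*-18 - 0*28)=198; twice the area = |2504| = 2504; area = 1252; answer 1252
Stage 2: U1 = 1252; threaded value p + q = 1253; d = 2; total draws C(14,3) = 364; complement C(12,3) = 220; favorable 364 - 220 = 144; P = 36/91; answer 36/91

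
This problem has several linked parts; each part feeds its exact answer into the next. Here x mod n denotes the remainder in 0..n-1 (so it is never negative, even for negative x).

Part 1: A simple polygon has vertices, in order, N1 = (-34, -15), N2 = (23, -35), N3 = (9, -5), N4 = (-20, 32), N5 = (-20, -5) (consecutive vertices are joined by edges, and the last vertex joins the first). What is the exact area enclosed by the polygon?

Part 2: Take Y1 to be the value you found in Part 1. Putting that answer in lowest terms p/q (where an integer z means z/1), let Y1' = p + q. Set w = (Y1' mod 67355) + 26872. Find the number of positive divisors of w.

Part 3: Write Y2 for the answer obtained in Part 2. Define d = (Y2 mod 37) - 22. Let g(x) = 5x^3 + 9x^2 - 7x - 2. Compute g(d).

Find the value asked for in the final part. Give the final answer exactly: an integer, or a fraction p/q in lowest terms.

Part 1: cross terms: (-34*-35 - 23*-15)=1535, (23*-5 - 9*-35)=200, (9*32 - -20*-5)=188, (-20*-5 - -20*32)=740, (-20*-15 - -34*-5)=130; twice the area = |2793| = 2793; area = 2793/2; answer 2793/2
Part 2: Y1 = 2793/2; threaded value p + q = 2795; w = 29667; 29667 = 3 * 11 * 29 * 31; number of divisors = (1+1) * (1+1) * (1+1) * (1+1) = 16; answer 16
Part 3: Y2 = 16; d = -6; 5*(-6)^3 + 9*(-6)^2 - 7*(-6)^1 - 2 = (-1080) + (324) + (42) + (-2) = -716; answer -716

-716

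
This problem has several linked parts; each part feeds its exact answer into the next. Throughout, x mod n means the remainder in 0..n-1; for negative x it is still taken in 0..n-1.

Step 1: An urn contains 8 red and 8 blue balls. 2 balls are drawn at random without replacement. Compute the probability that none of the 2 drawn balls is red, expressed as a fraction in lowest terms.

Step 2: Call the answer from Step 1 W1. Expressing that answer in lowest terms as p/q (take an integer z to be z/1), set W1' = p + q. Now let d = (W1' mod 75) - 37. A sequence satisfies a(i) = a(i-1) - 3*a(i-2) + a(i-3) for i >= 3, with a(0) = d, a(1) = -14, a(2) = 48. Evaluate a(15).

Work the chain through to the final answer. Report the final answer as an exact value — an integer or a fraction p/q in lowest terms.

-7666

Step 1: total draws C(16,2) = 120; favorable C(8,2) = 28; P = 7/30; answer 7/30
Step 2: W1 = 7/30; threaded value p + q = 37; d = 0; a(3) = 1*(48) - 3*(-14) + 1*(0) = 90; iterating: a(3)=90, a(4)=-68, a(5)=-290, a(6)=4, a(7)=806, a(8)=504, a(9)=-1910, a(10)=-2616, a(11)=3618, a(12)=9556, a(13)=-3914, a(14)=-28964, a(15)=-7666; answer -7666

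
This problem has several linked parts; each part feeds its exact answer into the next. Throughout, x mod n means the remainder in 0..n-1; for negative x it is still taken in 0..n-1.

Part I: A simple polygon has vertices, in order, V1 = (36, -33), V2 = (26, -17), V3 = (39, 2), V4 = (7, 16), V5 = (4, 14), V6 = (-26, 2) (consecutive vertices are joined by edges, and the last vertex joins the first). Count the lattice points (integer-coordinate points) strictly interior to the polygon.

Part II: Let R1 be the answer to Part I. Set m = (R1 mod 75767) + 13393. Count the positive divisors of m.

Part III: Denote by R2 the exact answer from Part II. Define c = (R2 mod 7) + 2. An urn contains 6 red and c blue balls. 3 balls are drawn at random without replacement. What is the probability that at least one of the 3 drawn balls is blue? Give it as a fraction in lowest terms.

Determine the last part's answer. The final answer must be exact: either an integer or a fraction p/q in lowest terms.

Part I: cross terms: (36*-17 - 26*-33)=246, (26*2 - 39*-17)=715, (39*16 - 7*2)=610, (7*14 - 4*16)=34, (4*2 - -26*14)=372, (-26*-33 - 36*2)=786; twice the area = |2763| = 2763; area = 2763/2; boundary points = 2 + 1 + 2 + 1 + 6 + 1 = 13; strictly interior points = area - boundary/2 + 1 = 1376; answer 1376
Part II: R1 = 1376; m = 14769; 14769 = 3^3 * 547; number of divisors = (3+1) * (1+1) = 8; answer 8
Part III: R2 = 8; c = 3; total draws C(9,3) = 84; complement C(6,3) = 20; favorable 84 - 20 = 64; P = 16/21; answer 16/21

16/21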